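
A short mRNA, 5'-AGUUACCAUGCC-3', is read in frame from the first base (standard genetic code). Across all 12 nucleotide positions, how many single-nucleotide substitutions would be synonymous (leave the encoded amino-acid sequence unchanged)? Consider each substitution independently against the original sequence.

6

Codon 1 (AGU, Ser): 1 synonymous substitution.
Codon 2 (UAC, Tyr): 1 synonymous substitution.
Codon 3 (CAU, His): 1 synonymous substitution.
Codon 4 (GCC, Ala): 3 synonymous substitutions.
Total: 1 + 1 + 1 + 3 = 6.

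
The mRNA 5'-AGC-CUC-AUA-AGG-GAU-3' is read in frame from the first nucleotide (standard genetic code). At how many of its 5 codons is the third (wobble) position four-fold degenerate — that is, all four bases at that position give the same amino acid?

Codon 1 AGC (Ser): third position 2-fold.
Codon 2 CUC (Leu): third position 4-fold.
Codon 3 AUA (Ile): third position 3-fold.
Codon 4 AGG (Arg): third position 2-fold.
Codon 5 GAU (Asp): third position 2-fold.
Four-fold degenerate third positions: 1.

1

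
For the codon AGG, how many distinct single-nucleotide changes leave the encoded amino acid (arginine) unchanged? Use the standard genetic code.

2

Position 1: CGG → 1 synonymous.
Position 2: none → 0 synonymous.
Position 3: AGA → 1 synonymous.
Total: 1 + 0 + 1 = 2.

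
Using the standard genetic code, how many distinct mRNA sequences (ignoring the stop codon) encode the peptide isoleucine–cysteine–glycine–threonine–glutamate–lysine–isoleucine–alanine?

4608

Ile: 3 codons.
Cys: 2 codons.
Gly: 4 codons.
Thr: 4 codons.
Glu: 2 codons.
Lys: 2 codons.
Ile: 3 codons.
Ala: 4 codons.
3 × 2 × 4 × 4 × 2 × 2 × 3 × 4 = 4608.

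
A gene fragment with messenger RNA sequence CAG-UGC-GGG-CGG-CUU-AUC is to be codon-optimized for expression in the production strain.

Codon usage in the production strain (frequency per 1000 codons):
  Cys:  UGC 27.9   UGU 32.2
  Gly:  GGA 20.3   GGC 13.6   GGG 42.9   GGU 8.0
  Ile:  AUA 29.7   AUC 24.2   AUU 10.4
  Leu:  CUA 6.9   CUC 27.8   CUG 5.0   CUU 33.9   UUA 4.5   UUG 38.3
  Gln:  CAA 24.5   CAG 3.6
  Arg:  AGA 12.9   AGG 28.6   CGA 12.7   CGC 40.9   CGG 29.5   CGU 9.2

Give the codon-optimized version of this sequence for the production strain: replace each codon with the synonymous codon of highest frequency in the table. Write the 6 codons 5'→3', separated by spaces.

Codon 1 (Gln): best is CAA at 24.5.
Codon 2 (Cys): best is UGU at 32.2.
Codon 3 (Gly): best is GGG at 42.9.
Codon 4 (Arg): best is CGC at 40.9.
Codon 5 (Leu): best is UUG at 38.3.
Codon 6 (Ile): best is AUA at 29.7.

CAA UGU GGG CGC UUG AUA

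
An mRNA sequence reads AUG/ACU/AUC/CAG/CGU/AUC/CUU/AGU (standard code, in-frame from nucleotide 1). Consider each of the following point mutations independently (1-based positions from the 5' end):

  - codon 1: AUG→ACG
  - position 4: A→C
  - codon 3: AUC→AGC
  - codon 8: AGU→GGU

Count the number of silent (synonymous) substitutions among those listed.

0

Codon 1: AUG (Met) → ACG (Thr) — missense.
Codon 2: ACU (Thr) → CCU (Pro) — missense.
Codon 3: AUC (Ile) → AGC (Ser) — missense.
Codon 8: AGU (Ser) → GGU (Gly) — missense.
Synonymous: 0 of 4.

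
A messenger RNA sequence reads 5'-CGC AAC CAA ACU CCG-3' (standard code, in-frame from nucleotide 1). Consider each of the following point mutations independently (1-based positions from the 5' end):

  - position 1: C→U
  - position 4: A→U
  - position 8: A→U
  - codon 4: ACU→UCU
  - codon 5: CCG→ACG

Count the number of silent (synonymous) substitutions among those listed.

0

Codon 1: CGC (Arg) → UGC (Cys) — missense.
Codon 2: AAC (Asn) → UAC (Tyr) — missense.
Codon 3: CAA (Gln) → CUA (Leu) — missense.
Codon 4: ACU (Thr) → UCU (Ser) — missense.
Codon 5: CCG (Pro) → ACG (Thr) — missense.
Synonymous: 0 of 5.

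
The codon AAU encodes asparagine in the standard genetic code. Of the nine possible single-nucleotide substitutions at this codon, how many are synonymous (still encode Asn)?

1

Position 1: none → 0 synonymous.
Position 2: none → 0 synonymous.
Position 3: AAC → 1 synonymous.
Total: 0 + 0 + 1 = 1.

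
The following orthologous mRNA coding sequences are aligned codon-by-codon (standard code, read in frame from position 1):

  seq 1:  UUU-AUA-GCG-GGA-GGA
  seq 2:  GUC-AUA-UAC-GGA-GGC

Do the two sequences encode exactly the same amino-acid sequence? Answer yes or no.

Codon 1: UUU Phe / GUC Val — nonsynonymous.
Codon 2: AUA Ile / AUA Ile — identical.
Codon 3: GCG Ala / UAC Tyr — nonsynonymous.
Codon 4: GGA Gly / GGA Gly — identical.
Codon 5: GGA Gly / GGC Gly — synonymous.
Nonsynonymous differences: 2 → different protein.

no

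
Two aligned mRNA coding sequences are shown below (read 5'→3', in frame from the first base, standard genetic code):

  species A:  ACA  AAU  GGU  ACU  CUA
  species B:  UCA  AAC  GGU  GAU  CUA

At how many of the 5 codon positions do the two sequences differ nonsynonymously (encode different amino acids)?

2

Codon 1: ACA Thr / UCA Ser — nonsynonymous.
Codon 2: AAU Asn / AAC Asn — synonymous.
Codon 3: GGU Gly / GGU Gly — identical.
Codon 4: ACU Thr / GAU Asp — nonsynonymous.
Codon 5: CUA Leu / CUA Leu — identical.
Nonsynonymous differences: 2.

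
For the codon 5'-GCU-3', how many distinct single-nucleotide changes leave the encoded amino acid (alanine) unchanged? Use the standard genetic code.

Position 1: none → 0 synonymous.
Position 2: none → 0 synonymous.
Position 3: GCC, GCA, GCG → 3 synonymous.
Total: 0 + 0 + 3 = 3.

3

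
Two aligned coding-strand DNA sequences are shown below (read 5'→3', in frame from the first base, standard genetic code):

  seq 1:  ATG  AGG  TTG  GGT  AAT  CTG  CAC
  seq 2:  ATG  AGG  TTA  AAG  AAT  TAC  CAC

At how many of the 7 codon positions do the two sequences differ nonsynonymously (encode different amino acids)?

2

Codon 1: ATG Met / ATG Met — identical.
Codon 2: AGG Arg / AGG Arg — identical.
Codon 3: TTG Leu / TTA Leu — synonymous.
Codon 4: GGT Gly / AAG Lys — nonsynonymous.
Codon 5: AAT Asn / AAT Asn — identical.
Codon 6: CTG Leu / TAC Tyr — nonsynonymous.
Codon 7: CAC His / CAC His — identical.
Nonsynonymous differences: 2.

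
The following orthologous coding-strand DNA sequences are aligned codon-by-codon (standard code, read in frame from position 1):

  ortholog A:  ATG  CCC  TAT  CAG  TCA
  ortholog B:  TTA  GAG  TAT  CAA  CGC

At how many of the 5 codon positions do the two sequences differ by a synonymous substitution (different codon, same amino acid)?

1

Codon 1: ATG Met / TTA Leu — nonsynonymous.
Codon 2: CCC Pro / GAG Glu — nonsynonymous.
Codon 3: TAT Tyr / TAT Tyr — identical.
Codon 4: CAG Gln / CAA Gln — synonymous.
Codon 5: TCA Ser / CGC Arg — nonsynonymous.
Synonymous differences: 1.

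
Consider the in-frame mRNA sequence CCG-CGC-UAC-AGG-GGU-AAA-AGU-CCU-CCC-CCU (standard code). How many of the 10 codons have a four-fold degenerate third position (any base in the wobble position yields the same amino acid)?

Codon 1 CCG (Pro): third position 4-fold.
Codon 2 CGC (Arg): third position 4-fold.
Codon 3 UAC (Tyr): third position 2-fold.
Codon 4 AGG (Arg): third position 2-fold.
Codon 5 GGU (Gly): third position 4-fold.
Codon 6 AAA (Lys): third position 2-fold.
Codon 7 AGU (Ser): third position 2-fold.
Codon 8 CCU (Pro): third position 4-fold.
Codon 9 CCC (Pro): third position 4-fold.
Codon 10 CCU (Pro): third position 4-fold.
Four-fold degenerate third positions: 6.

6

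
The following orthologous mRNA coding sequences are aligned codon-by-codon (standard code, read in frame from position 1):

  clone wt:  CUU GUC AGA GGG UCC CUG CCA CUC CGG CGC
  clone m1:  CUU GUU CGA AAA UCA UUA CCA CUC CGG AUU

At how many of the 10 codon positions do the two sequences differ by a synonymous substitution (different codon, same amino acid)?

4

Codon 1: CUU Leu / CUU Leu — identical.
Codon 2: GUC Val / GUU Val — synonymous.
Codon 3: AGA Arg / CGA Arg — synonymous.
Codon 4: GGG Gly / AAA Lys — nonsynonymous.
Codon 5: UCC Ser / UCA Ser — synonymous.
Codon 6: CUG Leu / UUA Leu — synonymous.
Codon 7: CCA Pro / CCA Pro — identical.
Codon 8: CUC Leu / CUC Leu — identical.
Codon 9: CGG Arg / CGG Arg — identical.
Codon 10: CGC Arg / AUU Ile — nonsynonymous.
Synonymous differences: 4.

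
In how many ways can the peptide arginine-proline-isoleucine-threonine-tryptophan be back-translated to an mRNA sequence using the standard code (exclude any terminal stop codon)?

288

Arg: 6 codons.
Pro: 4 codons.
Ile: 3 codons.
Thr: 4 codons.
Trp: 1 codon.
6 × 4 × 3 × 4 × 1 = 288.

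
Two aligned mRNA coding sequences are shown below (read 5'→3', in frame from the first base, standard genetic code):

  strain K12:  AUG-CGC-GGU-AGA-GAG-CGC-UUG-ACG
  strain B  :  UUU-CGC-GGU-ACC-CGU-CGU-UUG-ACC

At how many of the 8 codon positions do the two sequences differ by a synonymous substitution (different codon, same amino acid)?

2

Codon 1: AUG Met / UUU Phe — nonsynonymous.
Codon 2: CGC Arg / CGC Arg — identical.
Codon 3: GGU Gly / GGU Gly — identical.
Codon 4: AGA Arg / ACC Thr — nonsynonymous.
Codon 5: GAG Glu / CGU Arg — nonsynonymous.
Codon 6: CGC Arg / CGU Arg — synonymous.
Codon 7: UUG Leu / UUG Leu — identical.
Codon 8: ACG Thr / ACC Thr — synonymous.
Synonymous differences: 2.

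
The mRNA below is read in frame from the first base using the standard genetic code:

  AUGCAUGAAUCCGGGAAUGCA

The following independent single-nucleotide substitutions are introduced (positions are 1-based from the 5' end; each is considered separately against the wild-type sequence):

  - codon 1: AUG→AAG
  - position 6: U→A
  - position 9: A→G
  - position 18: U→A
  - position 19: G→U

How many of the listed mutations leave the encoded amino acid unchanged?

1

Codon 1: AUG (Met) → AAG (Lys) — missense.
Codon 2: CAU (His) → CAA (Gln) — missense.
Codon 3: GAA (Glu) → GAG (Glu) — synonymous.
Codon 6: AAU (Asn) → AAA (Lys) — missense.
Codon 7: GCA (Ala) → UCA (Ser) — missense.
Synonymous: 1 of 5.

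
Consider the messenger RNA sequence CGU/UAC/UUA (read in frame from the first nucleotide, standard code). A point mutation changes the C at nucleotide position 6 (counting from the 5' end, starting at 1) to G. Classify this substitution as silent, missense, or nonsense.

Position 6 falls in codon 2: UAC → Tyr.
After the substitution the codon is UAG → Stop.
The new codon is a stop codon, so this is a nonsense mutation.

nonsense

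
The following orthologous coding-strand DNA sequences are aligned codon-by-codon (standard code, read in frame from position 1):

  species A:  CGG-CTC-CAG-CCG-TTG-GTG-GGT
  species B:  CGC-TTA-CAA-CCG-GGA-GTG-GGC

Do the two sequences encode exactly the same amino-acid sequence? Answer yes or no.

no

Codon 1: CGG Arg / CGC Arg — synonymous.
Codon 2: CTC Leu / TTA Leu — synonymous.
Codon 3: CAG Gln / CAA Gln — synonymous.
Codon 4: CCG Pro / CCG Pro — identical.
Codon 5: TTG Leu / GGA Gly — nonsynonymous.
Codon 6: GTG Val / GTG Val — identical.
Codon 7: GGT Gly / GGC Gly — synonymous.
Nonsynonymous differences: 1 → different protein.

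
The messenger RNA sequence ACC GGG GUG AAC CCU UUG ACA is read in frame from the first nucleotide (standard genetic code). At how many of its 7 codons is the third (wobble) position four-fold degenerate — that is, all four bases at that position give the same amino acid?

Codon 1 ACC (Thr): third position 4-fold.
Codon 2 GGG (Gly): third position 4-fold.
Codon 3 GUG (Val): third position 4-fold.
Codon 4 AAC (Asn): third position 2-fold.
Codon 5 CCU (Pro): third position 4-fold.
Codon 6 UUG (Leu): third position 2-fold.
Codon 7 ACA (Thr): third position 4-fold.
Four-fold degenerate third positions: 5.

5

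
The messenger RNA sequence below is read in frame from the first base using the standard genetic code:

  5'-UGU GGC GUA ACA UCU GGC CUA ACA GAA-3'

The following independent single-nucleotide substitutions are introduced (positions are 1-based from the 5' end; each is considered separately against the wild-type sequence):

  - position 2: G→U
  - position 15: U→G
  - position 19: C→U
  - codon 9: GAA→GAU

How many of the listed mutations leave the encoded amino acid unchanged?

Codon 1: UGU (Cys) → UUU (Phe) — missense.
Codon 5: UCU (Ser) → UCG (Ser) — synonymous.
Codon 7: CUA (Leu) → UUA (Leu) — synonymous.
Codon 9: GAA (Glu) → GAU (Asp) — missense.
Synonymous: 2 of 4.

2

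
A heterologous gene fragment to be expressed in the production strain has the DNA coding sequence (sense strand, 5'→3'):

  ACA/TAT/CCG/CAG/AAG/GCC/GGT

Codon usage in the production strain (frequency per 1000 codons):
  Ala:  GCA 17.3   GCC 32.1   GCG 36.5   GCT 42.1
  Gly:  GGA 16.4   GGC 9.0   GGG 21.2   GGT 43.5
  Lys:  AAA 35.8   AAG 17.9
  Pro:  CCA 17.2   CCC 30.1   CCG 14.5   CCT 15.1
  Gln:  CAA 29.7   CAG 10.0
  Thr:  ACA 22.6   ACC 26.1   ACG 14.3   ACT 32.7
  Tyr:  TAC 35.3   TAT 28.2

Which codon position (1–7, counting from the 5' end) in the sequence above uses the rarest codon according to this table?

Codon 1 ACA (Thr): 22.6 per 1000.
Codon 2 TAT (Tyr): 28.2 per 1000.
Codon 3 CCG (Pro): 14.5 per 1000.
Codon 4 CAG (Gln): 10.0 per 1000.
Codon 5 AAG (Lys): 17.9 per 1000.
Codon 6 GCC (Ala): 32.1 per 1000.
Codon 7 GGT (Gly): 43.5 per 1000.
Lowest frequency is 10.0 at codon 4.

4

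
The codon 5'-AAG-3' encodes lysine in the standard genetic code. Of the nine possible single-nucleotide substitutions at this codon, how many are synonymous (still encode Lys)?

Position 1: none → 0 synonymous.
Position 2: none → 0 synonymous.
Position 3: AAA → 1 synonymous.
Total: 0 + 0 + 1 = 1.

1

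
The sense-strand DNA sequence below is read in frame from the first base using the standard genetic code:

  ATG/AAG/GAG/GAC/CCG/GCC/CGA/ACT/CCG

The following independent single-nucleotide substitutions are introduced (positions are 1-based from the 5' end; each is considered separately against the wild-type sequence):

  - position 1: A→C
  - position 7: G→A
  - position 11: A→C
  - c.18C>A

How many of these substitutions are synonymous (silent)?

1

Codon 1: ATG (Met) → CTG (Leu) — missense.
Codon 3: GAG (Glu) → AAG (Lys) — missense.
Codon 4: GAC (Asp) → GCC (Ala) — missense.
Codon 6: GCC (Ala) → GCA (Ala) — synonymous.
Synonymous: 1 of 4.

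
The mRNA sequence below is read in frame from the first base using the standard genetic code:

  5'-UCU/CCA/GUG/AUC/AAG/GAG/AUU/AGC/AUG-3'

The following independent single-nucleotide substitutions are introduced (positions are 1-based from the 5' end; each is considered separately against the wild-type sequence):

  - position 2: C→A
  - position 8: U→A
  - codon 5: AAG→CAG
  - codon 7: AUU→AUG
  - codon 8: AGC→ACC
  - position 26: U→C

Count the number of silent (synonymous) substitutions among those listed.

Codon 1: UCU (Ser) → UAU (Tyr) — missense.
Codon 3: GUG (Val) → GAG (Glu) — missense.
Codon 5: AAG (Lys) → CAG (Gln) — missense.
Codon 7: AUU (Ile) → AUG (Met) — missense.
Codon 8: AGC (Ser) → ACC (Thr) — missense.
Codon 9: AUG (Met) → ACG (Thr) — missense.
Synonymous: 0 of 6.

0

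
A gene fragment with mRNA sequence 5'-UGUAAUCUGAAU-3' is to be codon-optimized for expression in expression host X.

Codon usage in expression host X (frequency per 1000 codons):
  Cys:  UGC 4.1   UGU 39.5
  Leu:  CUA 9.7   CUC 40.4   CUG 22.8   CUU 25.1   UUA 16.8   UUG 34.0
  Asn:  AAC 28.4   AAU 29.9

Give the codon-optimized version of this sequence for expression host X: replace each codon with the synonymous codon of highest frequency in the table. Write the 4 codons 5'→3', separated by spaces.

Codon 1 (Cys): best is UGU at 39.5.
Codon 2 (Asn): best is AAU at 29.9.
Codon 3 (Leu): best is CUC at 40.4.
Codon 4 (Asn): best is AAU at 29.9.

UGU AAU CUC AAU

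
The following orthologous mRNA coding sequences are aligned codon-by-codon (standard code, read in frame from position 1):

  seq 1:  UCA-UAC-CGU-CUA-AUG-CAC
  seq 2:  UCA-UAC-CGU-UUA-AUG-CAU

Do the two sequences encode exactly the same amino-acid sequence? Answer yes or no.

yes

Codon 1: UCA Ser / UCA Ser — identical.
Codon 2: UAC Tyr / UAC Tyr — identical.
Codon 3: CGU Arg / CGU Arg — identical.
Codon 4: CUA Leu / UUA Leu — synonymous.
Codon 5: AUG Met / AUG Met — identical.
Codon 6: CAC His / CAU His — synonymous.
Nonsynonymous differences: 0 → same protein.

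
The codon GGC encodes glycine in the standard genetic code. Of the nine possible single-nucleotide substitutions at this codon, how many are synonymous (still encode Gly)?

Position 1: none → 0 synonymous.
Position 2: none → 0 synonymous.
Position 3: GGT, GGA, GGG → 3 synonymous.
Total: 0 + 0 + 3 = 3.

3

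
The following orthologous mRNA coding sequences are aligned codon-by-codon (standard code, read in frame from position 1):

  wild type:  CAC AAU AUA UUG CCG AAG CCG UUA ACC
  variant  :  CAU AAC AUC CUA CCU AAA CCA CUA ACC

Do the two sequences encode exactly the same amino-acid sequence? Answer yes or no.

yes

Codon 1: CAC His / CAU His — synonymous.
Codon 2: AAU Asn / AAC Asn — synonymous.
Codon 3: AUA Ile / AUC Ile — synonymous.
Codon 4: UUG Leu / CUA Leu — synonymous.
Codon 5: CCG Pro / CCU Pro — synonymous.
Codon 6: AAG Lys / AAA Lys — synonymous.
Codon 7: CCG Pro / CCA Pro — synonymous.
Codon 8: UUA Leu / CUA Leu — synonymous.
Codon 9: ACC Thr / ACC Thr — identical.
Nonsynonymous differences: 0 → same protein.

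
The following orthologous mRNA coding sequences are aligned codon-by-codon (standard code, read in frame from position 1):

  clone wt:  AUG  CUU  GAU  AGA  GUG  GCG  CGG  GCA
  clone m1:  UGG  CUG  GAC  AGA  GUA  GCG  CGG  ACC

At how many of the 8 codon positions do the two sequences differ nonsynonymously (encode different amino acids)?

2

Codon 1: AUG Met / UGG Trp — nonsynonymous.
Codon 2: CUU Leu / CUG Leu — synonymous.
Codon 3: GAU Asp / GAC Asp — synonymous.
Codon 4: AGA Arg / AGA Arg — identical.
Codon 5: GUG Val / GUA Val — synonymous.
Codon 6: GCG Ala / GCG Ala — identical.
Codon 7: CGG Arg / CGG Arg — identical.
Codon 8: GCA Ala / ACC Thr — nonsynonymous.
Nonsynonymous differences: 2.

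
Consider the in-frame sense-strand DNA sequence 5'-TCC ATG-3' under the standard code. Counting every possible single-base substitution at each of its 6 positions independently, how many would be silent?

3

Codon 1 (TCC, Ser): 3 synonymous substitutions.
Codon 2 (ATG, Met): 0 synonymous substitutions.
Total: 3 + 0 = 3.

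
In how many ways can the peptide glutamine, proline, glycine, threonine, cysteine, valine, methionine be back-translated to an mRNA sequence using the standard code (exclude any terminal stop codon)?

Gln: 2 codons.
Pro: 4 codons.
Gly: 4 codons.
Thr: 4 codons.
Cys: 2 codons.
Val: 4 codons.
Met: 1 codon.
2 × 4 × 4 × 4 × 2 × 4 × 1 = 1024.

1024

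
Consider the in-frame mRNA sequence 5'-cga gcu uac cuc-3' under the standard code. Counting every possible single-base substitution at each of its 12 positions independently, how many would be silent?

Codon 1 (CGA, Arg): 4 synonymous substitutions.
Codon 2 (GCU, Ala): 3 synonymous substitutions.
Codon 3 (UAC, Tyr): 1 synonymous substitution.
Codon 4 (CUC, Leu): 3 synonymous substitutions.
Total: 4 + 3 + 1 + 3 = 11.

11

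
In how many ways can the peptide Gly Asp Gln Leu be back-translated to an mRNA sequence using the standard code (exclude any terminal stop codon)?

96

Gly: 4 codons.
Asp: 2 codons.
Gln: 2 codons.
Leu: 6 codons.
4 × 2 × 2 × 6 = 96.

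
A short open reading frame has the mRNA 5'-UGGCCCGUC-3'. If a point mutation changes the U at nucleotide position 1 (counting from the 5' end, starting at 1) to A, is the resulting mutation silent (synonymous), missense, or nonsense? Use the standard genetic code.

Position 1 falls in codon 1: UGG → Trp.
After the substitution the codon is AGG → Arg.
Trp ≠ Arg, so this is a missense mutation.

missense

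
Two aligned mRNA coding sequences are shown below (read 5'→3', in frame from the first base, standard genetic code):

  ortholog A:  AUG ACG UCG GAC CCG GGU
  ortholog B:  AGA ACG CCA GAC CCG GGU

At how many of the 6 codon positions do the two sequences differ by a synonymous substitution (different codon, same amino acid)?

0

Codon 1: AUG Met / AGA Arg — nonsynonymous.
Codon 2: ACG Thr / ACG Thr — identical.
Codon 3: UCG Ser / CCA Pro — nonsynonymous.
Codon 4: GAC Asp / GAC Asp — identical.
Codon 5: CCG Pro / CCG Pro — identical.
Codon 6: GGU Gly / GGU Gly — identical.
Synonymous differences: 0.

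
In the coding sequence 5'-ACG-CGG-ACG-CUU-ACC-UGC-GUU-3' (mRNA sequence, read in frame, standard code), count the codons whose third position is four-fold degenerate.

6

Codon 1 ACG (Thr): third position 4-fold.
Codon 2 CGG (Arg): third position 4-fold.
Codon 3 ACG (Thr): third position 4-fold.
Codon 4 CUU (Leu): third position 4-fold.
Codon 5 ACC (Thr): third position 4-fold.
Codon 6 UGC (Cys): third position 2-fold.
Codon 7 GUU (Val): third position 4-fold.
Four-fold degenerate third positions: 6.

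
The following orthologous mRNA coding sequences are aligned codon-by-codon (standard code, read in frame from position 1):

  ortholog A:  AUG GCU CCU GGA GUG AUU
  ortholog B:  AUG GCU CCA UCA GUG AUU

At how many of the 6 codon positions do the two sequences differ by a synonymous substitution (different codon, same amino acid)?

1

Codon 1: AUG Met / AUG Met — identical.
Codon 2: GCU Ala / GCU Ala — identical.
Codon 3: CCU Pro / CCA Pro — synonymous.
Codon 4: GGA Gly / UCA Ser — nonsynonymous.
Codon 5: GUG Val / GUG Val — identical.
Codon 6: AUU Ile / AUU Ile — identical.
Synonymous differences: 1.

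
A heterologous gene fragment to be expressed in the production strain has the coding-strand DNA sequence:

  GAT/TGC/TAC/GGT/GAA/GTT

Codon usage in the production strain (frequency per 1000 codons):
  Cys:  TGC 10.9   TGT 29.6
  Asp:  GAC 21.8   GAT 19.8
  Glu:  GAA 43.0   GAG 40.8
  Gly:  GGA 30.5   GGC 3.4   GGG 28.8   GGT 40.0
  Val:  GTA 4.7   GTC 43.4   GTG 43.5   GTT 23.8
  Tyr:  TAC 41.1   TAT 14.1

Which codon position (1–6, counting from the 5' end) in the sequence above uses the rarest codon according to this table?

Codon 1 GAT (Asp): 19.8 per 1000.
Codon 2 TGC (Cys): 10.9 per 1000.
Codon 3 TAC (Tyr): 41.1 per 1000.
Codon 4 GGT (Gly): 40.0 per 1000.
Codon 5 GAA (Glu): 43.0 per 1000.
Codon 6 GTT (Val): 23.8 per 1000.
Lowest frequency is 10.9 at codon 2.

2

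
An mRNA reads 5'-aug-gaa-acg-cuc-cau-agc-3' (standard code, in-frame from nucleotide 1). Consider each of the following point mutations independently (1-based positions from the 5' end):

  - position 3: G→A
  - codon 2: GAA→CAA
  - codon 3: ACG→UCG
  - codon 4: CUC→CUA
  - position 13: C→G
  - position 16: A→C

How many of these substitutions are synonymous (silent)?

1

Codon 1: AUG (Met) → AUA (Ile) — missense.
Codon 2: GAA (Glu) → CAA (Gln) — missense.
Codon 3: ACG (Thr) → UCG (Ser) — missense.
Codon 4: CUC (Leu) → CUA (Leu) — synonymous.
Codon 5: CAU (His) → GAU (Asp) — missense.
Codon 6: AGC (Ser) → CGC (Arg) — missense.
Synonymous: 1 of 6.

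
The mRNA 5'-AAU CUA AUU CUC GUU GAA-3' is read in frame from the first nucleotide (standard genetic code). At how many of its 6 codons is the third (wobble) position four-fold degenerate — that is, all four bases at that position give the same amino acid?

3

Codon 1 AAU (Asn): third position 2-fold.
Codon 2 CUA (Leu): third position 4-fold.
Codon 3 AUU (Ile): third position 3-fold.
Codon 4 CUC (Leu): third position 4-fold.
Codon 5 GUU (Val): third position 4-fold.
Codon 6 GAA (Glu): third position 2-fold.
Four-fold degenerate third positions: 3.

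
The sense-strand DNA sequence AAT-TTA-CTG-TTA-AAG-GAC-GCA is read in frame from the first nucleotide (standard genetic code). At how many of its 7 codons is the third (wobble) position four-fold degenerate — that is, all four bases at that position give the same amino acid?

Codon 1 AAT (Asn): third position 2-fold.
Codon 2 TTA (Leu): third position 2-fold.
Codon 3 CTG (Leu): third position 4-fold.
Codon 4 TTA (Leu): third position 2-fold.
Codon 5 AAG (Lys): third position 2-fold.
Codon 6 GAC (Asp): third position 2-fold.
Codon 7 GCA (Ala): third position 4-fold.
Four-fold degenerate third positions: 2.

2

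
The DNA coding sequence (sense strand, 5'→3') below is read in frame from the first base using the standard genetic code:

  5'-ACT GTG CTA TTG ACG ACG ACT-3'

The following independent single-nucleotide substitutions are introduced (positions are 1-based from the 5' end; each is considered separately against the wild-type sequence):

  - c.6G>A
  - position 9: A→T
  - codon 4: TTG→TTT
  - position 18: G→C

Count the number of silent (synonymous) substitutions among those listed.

3

Codon 2: GTG (Val) → GTA (Val) — synonymous.
Codon 3: CTA (Leu) → CTT (Leu) — synonymous.
Codon 4: TTG (Leu) → TTT (Phe) — missense.
Codon 6: ACG (Thr) → ACC (Thr) — synonymous.
Synonymous: 3 of 4.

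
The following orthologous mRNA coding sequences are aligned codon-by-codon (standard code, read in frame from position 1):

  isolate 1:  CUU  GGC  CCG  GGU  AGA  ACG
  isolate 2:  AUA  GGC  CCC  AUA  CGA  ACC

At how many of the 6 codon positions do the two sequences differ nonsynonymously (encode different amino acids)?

Codon 1: CUU Leu / AUA Ile — nonsynonymous.
Codon 2: GGC Gly / GGC Gly — identical.
Codon 3: CCG Pro / CCC Pro — synonymous.
Codon 4: GGU Gly / AUA Ile — nonsynonymous.
Codon 5: AGA Arg / CGA Arg — synonymous.
Codon 6: ACG Thr / ACC Thr — synonymous.
Nonsynonymous differences: 2.

2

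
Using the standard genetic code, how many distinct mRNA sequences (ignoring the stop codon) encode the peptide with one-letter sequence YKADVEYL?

3072

Tyr: 2 codons.
Lys: 2 codons.
Ala: 4 codons.
Asp: 2 codons.
Val: 4 codons.
Glu: 2 codons.
Tyr: 2 codons.
Leu: 6 codons.
2 × 2 × 4 × 2 × 4 × 2 × 2 × 6 = 3072.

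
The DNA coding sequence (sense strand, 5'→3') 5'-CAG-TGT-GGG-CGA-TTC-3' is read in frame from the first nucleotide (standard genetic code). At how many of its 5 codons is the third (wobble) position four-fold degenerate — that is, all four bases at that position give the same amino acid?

2

Codon 1 CAG (Gln): third position 2-fold.
Codon 2 TGT (Cys): third position 2-fold.
Codon 3 GGG (Gly): third position 4-fold.
Codon 4 CGA (Arg): third position 4-fold.
Codon 5 TTC (Phe): third position 2-fold.
Four-fold degenerate third positions: 2.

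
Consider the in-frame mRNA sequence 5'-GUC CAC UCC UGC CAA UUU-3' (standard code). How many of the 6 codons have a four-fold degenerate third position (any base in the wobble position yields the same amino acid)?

Codon 1 GUC (Val): third position 4-fold.
Codon 2 CAC (His): third position 2-fold.
Codon 3 UCC (Ser): third position 4-fold.
Codon 4 UGC (Cys): third position 2-fold.
Codon 5 CAA (Gln): third position 2-fold.
Codon 6 UUU (Phe): third position 2-fold.
Four-fold degenerate third positions: 2.

2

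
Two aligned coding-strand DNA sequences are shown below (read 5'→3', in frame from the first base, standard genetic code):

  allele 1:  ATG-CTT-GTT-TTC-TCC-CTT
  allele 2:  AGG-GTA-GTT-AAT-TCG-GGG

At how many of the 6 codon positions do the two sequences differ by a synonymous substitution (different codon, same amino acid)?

Codon 1: ATG Met / AGG Arg — nonsynonymous.
Codon 2: CTT Leu / GTA Val — nonsynonymous.
Codon 3: GTT Val / GTT Val — identical.
Codon 4: TTC Phe / AAT Asn — nonsynonymous.
Codon 5: TCC Ser / TCG Ser — synonymous.
Codon 6: CTT Leu / GGG Gly — nonsynonymous.
Synonymous differences: 1.

1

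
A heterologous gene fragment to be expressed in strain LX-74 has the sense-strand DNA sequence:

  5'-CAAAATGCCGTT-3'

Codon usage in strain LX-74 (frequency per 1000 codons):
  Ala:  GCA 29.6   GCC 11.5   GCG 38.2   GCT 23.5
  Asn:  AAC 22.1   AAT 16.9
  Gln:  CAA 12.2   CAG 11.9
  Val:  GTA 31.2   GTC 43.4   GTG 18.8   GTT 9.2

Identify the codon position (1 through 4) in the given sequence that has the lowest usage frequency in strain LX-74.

4

Codon 1 CAA (Gln): 12.2 per 1000.
Codon 2 AAT (Asn): 16.9 per 1000.
Codon 3 GCC (Ala): 11.5 per 1000.
Codon 4 GTT (Val): 9.2 per 1000.
Lowest frequency is 9.2 at codon 4.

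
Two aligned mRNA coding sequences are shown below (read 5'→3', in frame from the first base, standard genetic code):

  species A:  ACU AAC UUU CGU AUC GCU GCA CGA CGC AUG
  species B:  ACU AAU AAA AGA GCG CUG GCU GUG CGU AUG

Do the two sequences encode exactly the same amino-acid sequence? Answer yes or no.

no

Codon 1: ACU Thr / ACU Thr — identical.
Codon 2: AAC Asn / AAU Asn — synonymous.
Codon 3: UUU Phe / AAA Lys — nonsynonymous.
Codon 4: CGU Arg / AGA Arg — synonymous.
Codon 5: AUC Ile / GCG Ala — nonsynonymous.
Codon 6: GCU Ala / CUG Leu — nonsynonymous.
Codon 7: GCA Ala / GCU Ala — synonymous.
Codon 8: CGA Arg / GUG Val — nonsynonymous.
Codon 9: CGC Arg / CGU Arg — synonymous.
Codon 10: AUG Met / AUG Met — identical.
Nonsynonymous differences: 4 → different protein.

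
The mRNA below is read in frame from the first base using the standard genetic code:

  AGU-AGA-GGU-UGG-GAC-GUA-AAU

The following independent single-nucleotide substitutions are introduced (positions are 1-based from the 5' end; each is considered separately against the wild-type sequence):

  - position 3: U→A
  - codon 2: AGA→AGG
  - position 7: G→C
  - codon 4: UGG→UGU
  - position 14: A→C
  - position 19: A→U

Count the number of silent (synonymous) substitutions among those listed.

Codon 1: AGU (Ser) → AGA (Arg) — missense.
Codon 2: AGA (Arg) → AGG (Arg) — synonymous.
Codon 3: GGU (Gly) → CGU (Arg) — missense.
Codon 4: UGG (Trp) → UGU (Cys) — missense.
Codon 5: GAC (Asp) → GCC (Ala) — missense.
Codon 7: AAU (Asn) → UAU (Tyr) — missense.
Synonymous: 1 of 6.

1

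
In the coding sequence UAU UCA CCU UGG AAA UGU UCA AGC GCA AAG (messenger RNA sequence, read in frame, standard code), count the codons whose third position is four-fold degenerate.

4

Codon 1 UAU (Tyr): third position 2-fold.
Codon 2 UCA (Ser): third position 4-fold.
Codon 3 CCU (Pro): third position 4-fold.
Codon 4 UGG (Trp): third position 1-fold.
Codon 5 AAA (Lys): third position 2-fold.
Codon 6 UGU (Cys): third position 2-fold.
Codon 7 UCA (Ser): third position 4-fold.
Codon 8 AGC (Ser): third position 2-fold.
Codon 9 GCA (Ala): third position 4-fold.
Codon 10 AAG (Lys): third position 2-fold.
Four-fold degenerate third positions: 4.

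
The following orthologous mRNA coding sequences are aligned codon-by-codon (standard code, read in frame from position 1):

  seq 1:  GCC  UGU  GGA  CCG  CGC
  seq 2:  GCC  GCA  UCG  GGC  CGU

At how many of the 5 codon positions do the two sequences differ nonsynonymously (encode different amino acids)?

Codon 1: GCC Ala / GCC Ala — identical.
Codon 2: UGU Cys / GCA Ala — nonsynonymous.
Codon 3: GGA Gly / UCG Ser — nonsynonymous.
Codon 4: CCG Pro / GGC Gly — nonsynonymous.
Codon 5: CGC Arg / CGU Arg — synonymous.
Nonsynonymous differences: 3.

3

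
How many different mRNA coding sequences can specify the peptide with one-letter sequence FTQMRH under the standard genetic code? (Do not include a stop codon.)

Phe: 2 codons.
Thr: 4 codons.
Gln: 2 codons.
Met: 1 codon.
Arg: 6 codons.
His: 2 codons.
2 × 4 × 2 × 1 × 6 × 2 = 192.

192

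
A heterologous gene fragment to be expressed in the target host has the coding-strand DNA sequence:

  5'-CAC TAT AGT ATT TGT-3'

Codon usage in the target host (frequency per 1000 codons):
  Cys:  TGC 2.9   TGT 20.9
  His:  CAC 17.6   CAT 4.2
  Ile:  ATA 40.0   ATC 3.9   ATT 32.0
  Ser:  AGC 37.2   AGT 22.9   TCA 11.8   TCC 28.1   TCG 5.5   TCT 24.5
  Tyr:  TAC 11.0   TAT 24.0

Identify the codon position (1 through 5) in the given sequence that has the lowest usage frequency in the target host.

Codon 1 CAC (His): 17.6 per 1000.
Codon 2 TAT (Tyr): 24.0 per 1000.
Codon 3 AGT (Ser): 22.9 per 1000.
Codon 4 ATT (Ile): 32.0 per 1000.
Codon 5 TGT (Cys): 20.9 per 1000.
Lowest frequency is 17.6 at codon 1.

1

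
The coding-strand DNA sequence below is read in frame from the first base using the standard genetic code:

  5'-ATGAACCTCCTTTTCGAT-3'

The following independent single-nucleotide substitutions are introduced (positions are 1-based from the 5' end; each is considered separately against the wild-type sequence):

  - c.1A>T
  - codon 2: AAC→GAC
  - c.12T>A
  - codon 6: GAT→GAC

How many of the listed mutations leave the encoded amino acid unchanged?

Codon 1: ATG (Met) → TTG (Leu) — missense.
Codon 2: AAC (Asn) → GAC (Asp) — missense.
Codon 4: CTT (Leu) → CTA (Leu) — synonymous.
Codon 6: GAT (Asp) → GAC (Asp) — synonymous.
Synonymous: 2 of 4.

2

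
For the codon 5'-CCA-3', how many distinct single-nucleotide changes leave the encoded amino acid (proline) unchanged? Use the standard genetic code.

3

Position 1: none → 0 synonymous.
Position 2: none → 0 synonymous.
Position 3: CCU, CCC, CCG → 3 synonymous.
Total: 0 + 0 + 3 = 3.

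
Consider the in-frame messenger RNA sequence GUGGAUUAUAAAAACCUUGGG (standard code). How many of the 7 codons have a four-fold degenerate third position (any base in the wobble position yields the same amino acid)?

3

Codon 1 GUG (Val): third position 4-fold.
Codon 2 GAU (Asp): third position 2-fold.
Codon 3 UAU (Tyr): third position 2-fold.
Codon 4 AAA (Lys): third position 2-fold.
Codon 5 AAC (Asn): third position 2-fold.
Codon 6 CUU (Leu): third position 4-fold.
Codon 7 GGG (Gly): third position 4-fold.
Four-fold degenerate third positions: 3.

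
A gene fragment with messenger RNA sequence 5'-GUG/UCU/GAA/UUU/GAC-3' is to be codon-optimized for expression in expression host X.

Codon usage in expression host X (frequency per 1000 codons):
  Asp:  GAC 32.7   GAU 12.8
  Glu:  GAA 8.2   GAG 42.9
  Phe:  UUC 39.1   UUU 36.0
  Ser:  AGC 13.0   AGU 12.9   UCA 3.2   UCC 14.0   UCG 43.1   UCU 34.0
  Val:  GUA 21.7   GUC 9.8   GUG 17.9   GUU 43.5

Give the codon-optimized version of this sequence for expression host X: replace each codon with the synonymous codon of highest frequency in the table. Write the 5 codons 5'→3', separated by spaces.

Codon 1 (Val): best is GUU at 43.5.
Codon 2 (Ser): best is UCG at 43.1.
Codon 3 (Glu): best is GAG at 42.9.
Codon 4 (Phe): best is UUC at 39.1.
Codon 5 (Asp): best is GAC at 32.7.

GUU UCG GAG UUC GAC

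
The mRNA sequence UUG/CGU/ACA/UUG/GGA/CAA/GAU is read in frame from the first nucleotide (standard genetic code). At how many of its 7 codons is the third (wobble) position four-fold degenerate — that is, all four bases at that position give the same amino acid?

Codon 1 UUG (Leu): third position 2-fold.
Codon 2 CGU (Arg): third position 4-fold.
Codon 3 ACA (Thr): third position 4-fold.
Codon 4 UUG (Leu): third position 2-fold.
Codon 5 GGA (Gly): third position 4-fold.
Codon 6 CAA (Gln): third position 2-fold.
Codon 7 GAU (Asp): third position 2-fold.
Four-fold degenerate third positions: 3.

3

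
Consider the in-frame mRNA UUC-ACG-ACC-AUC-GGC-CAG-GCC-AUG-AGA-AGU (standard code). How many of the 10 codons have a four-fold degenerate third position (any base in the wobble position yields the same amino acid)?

Codon 1 UUC (Phe): third position 2-fold.
Codon 2 ACG (Thr): third position 4-fold.
Codon 3 ACC (Thr): third position 4-fold.
Codon 4 AUC (Ile): third position 3-fold.
Codon 5 GGC (Gly): third position 4-fold.
Codon 6 CAG (Gln): third position 2-fold.
Codon 7 GCC (Ala): third position 4-fold.
Codon 8 AUG (Met): third position 1-fold.
Codon 9 AGA (Arg): third position 2-fold.
Codon 10 AGU (Ser): third position 2-fold.
Four-fold degenerate third positions: 4.

4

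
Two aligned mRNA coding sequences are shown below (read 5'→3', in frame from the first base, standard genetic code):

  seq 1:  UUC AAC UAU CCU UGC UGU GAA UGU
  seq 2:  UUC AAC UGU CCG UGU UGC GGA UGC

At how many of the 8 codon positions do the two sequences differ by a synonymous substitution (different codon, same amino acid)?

Codon 1: UUC Phe / UUC Phe — identical.
Codon 2: AAC Asn / AAC Asn — identical.
Codon 3: UAU Tyr / UGU Cys — nonsynonymous.
Codon 4: CCU Pro / CCG Pro — synonymous.
Codon 5: UGC Cys / UGU Cys — synonymous.
Codon 6: UGU Cys / UGC Cys — synonymous.
Codon 7: GAA Glu / GGA Gly — nonsynonymous.
Codon 8: UGU Cys / UGC Cys — synonymous.
Synonymous differences: 4.

4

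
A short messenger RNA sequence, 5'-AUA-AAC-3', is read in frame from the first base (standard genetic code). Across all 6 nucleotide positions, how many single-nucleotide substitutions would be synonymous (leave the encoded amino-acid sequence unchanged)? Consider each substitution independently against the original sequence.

Codon 1 (AUA, Ile): 2 synonymous substitutions.
Codon 2 (AAC, Asn): 1 synonymous substitution.
Total: 2 + 1 = 3.

3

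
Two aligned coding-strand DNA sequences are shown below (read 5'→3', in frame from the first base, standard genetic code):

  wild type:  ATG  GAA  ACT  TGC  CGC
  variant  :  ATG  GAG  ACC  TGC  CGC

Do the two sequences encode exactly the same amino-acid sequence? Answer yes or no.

yes

Codon 1: ATG Met / ATG Met — identical.
Codon 2: GAA Glu / GAG Glu — synonymous.
Codon 3: ACT Thr / ACC Thr — synonymous.
Codon 4: TGC Cys / TGC Cys — identical.
Codon 5: CGC Arg / CGC Arg — identical.
Nonsynonymous differences: 0 → same protein.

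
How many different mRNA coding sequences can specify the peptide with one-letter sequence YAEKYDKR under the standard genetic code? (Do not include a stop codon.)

Tyr: 2 codons.
Ala: 4 codons.
Glu: 2 codons.
Lys: 2 codons.
Tyr: 2 codons.
Asp: 2 codons.
Lys: 2 codons.
Arg: 6 codons.
2 × 4 × 2 × 2 × 2 × 2 × 2 × 6 = 1536.

1536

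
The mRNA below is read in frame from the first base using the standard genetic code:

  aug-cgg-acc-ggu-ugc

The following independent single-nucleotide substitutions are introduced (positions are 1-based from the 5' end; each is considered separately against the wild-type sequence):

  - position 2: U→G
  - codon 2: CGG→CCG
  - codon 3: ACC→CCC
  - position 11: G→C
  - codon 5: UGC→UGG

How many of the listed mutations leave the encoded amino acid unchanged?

0

Codon 1: AUG (Met) → AGG (Arg) — missense.
Codon 2: CGG (Arg) → CCG (Pro) — missense.
Codon 3: ACC (Thr) → CCC (Pro) — missense.
Codon 4: GGU (Gly) → GCU (Ala) — missense.
Codon 5: UGC (Cys) → UGG (Trp) — missense.
Synonymous: 0 of 5.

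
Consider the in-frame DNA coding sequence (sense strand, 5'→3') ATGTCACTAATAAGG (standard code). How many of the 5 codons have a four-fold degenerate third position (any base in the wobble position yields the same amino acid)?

2

Codon 1 ATG (Met): third position 1-fold.
Codon 2 TCA (Ser): third position 4-fold.
Codon 3 CTA (Leu): third position 4-fold.
Codon 4 ATA (Ile): third position 3-fold.
Codon 5 AGG (Arg): third position 2-fold.
Four-fold degenerate third positions: 2.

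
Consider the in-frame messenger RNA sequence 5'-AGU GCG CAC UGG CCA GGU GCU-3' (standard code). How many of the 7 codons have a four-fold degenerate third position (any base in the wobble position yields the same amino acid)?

4

Codon 1 AGU (Ser): third position 2-fold.
Codon 2 GCG (Ala): third position 4-fold.
Codon 3 CAC (His): third position 2-fold.
Codon 4 UGG (Trp): third position 1-fold.
Codon 5 CCA (Pro): third position 4-fold.
Codon 6 GGU (Gly): third position 4-fold.
Codon 7 GCU (Ala): third position 4-fold.
Four-fold degenerate third positions: 4.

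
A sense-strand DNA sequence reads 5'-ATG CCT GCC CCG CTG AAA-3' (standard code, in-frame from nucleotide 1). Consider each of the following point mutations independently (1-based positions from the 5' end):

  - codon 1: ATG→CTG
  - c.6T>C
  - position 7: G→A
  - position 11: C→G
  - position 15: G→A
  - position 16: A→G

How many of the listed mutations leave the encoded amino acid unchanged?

Codon 1: ATG (Met) → CTG (Leu) — missense.
Codon 2: CCT (Pro) → CCC (Pro) — synonymous.
Codon 3: GCC (Ala) → ACC (Thr) — missense.
Codon 4: CCG (Pro) → CGG (Arg) — missense.
Codon 5: CTG (Leu) → CTA (Leu) — synonymous.
Codon 6: AAA (Lys) → GAA (Glu) — missense.
Synonymous: 2 of 6.

2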